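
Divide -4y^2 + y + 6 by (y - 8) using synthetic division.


Synthetic division with c = 8. Coefficients: -4, 1, 6
Bring down -4.
  -4 * 8 = -32; -32 + 1 = -31
  -31 * 8 = -248; -248 + 6 = -242
Quotient: -4y - 31, Remainder: -242


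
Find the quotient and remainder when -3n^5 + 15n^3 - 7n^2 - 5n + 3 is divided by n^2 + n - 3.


(-3n^5 + 15n^3 - 7n^2 - 5n + 3) / (n^2 + n - 3)
Step 1: -3n^3 * (n^2 + n - 3) = -3n^5 - 3n^4 + 9n^3; subtract.
Step 2: 3n^2 * (n^2 + n - 3) = 3n^4 + 3n^3 - 9n^2; subtract.
Step 3: 3n * (n^2 + n - 3) = 3n^3 + 3n^2 - 9n; subtract.
Step 4: -1 * (n^2 + n - 3) = -n^2 - n + 3; subtract.
Quotient: -3n^3 + 3n^2 + 3n - 1, Remainder: 5n


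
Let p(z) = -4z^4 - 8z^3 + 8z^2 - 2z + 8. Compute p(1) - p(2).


p(1) = 2
p(2) = -92
p(1) - p(2) = 2 + 92 = 94


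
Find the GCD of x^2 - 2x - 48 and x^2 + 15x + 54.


Factor each:
  x^2 - 2x - 48 = (x + 6)(x - 8)
  x^2 + 15x + 54 = (x + 6)(x + 9)
Common monic factor: x + 6


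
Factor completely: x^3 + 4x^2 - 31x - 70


Try integer roots (divisors of -70). x=-7: p(-7)=0.
Divide out (x + 7): quotient is x^2 - 3x - 10.
Factor the quadratic: (x + 2)(x - 5)
Result: (x + 7)(x + 2)(x - 5)


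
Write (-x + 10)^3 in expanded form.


Expand (-x + 10)^3 by repeated multiplication:
  (-x + 10)^2 = x^2 - 20x + 100
= -x^3 + 30x^2 - 300x + 1000


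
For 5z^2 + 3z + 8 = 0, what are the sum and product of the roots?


For az^2+bz+c=0: sum = -b/a, product = c/a.
a=5, b=3, c=8
Sum = -(3)/5 = -3/5
Product = (8)/5 = 8/5


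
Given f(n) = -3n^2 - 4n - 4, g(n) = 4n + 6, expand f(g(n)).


Substitute g(n) into f:
f(g(n)) = -3*(4n + 6)^2 + (-4)*(4n + 6) + (-4)
(4n + 6)^2 = 16n^2 + 48n + 36
Expand and combine: -48n^2 - 160n - 136


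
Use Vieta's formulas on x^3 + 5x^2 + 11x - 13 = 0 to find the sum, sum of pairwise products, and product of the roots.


Monic cubic x^3+bx^2+cx+d=0: sum=-b, pairwise sum=c, product=-d.
b=5, c=11, d=-13
r1+r2+r3 = -5
r1r2+r1r3+r2r3 = 11
r1r2r3 = 13


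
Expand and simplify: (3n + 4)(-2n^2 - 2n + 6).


Distribute each term of the first polynomial:
  (3n)(-2n^2 - 2n + 6) = -6n^3 - 6n^2 + 18n
  (4)(-2n^2 - 2n + 6) = -8n^2 - 8n + 24
Sum: -6n^3 - 14n^2 + 10n + 24


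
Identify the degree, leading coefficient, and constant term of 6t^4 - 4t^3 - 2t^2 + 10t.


Highest power of t is 4, with coefficient 6. Constant term is 0.
Degree = 4, leading coefficient = 6, constant term = 0


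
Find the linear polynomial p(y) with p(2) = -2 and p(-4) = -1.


p(y) = my + b. Using p(2)=-2, p(-4)=-1:
m = (-2 + 1)/(2 + 4) = -1/6 = -1/6
b = -2 - m*(2) = -2 + 1/3 = -5/3
p(y) = -(1/6)y - (5/3)


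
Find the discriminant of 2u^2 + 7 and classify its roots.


D = b^2 - 4ac = (0)^2 - 4(2)(7) = 0 - 56 = -56
Since D < 0: two complex conjugate roots (no real roots)


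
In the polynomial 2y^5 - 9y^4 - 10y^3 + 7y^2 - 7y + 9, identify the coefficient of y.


Read off the coefficient of y: -7


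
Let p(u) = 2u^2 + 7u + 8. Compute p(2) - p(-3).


p(2) = 30
p(-3) = 5
p(2) - p(-3) = 30 - 5 = 25


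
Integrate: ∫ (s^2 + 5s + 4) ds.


Reverse power rule on each term:
  ∫ s^2 ds = (1/3)s^3
  ∫ 5s ds = (5/2)s^2
  ∫ 4 ds = 4s
F(s) = (1/3)s^3 + (5/2)s^2 + 4s + C


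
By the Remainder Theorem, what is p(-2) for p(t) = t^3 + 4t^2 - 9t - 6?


By the Remainder Theorem, the remainder equals p(-2):
  1*(-2)^3 = -8
  4*(-2)^2 = 16
  -9*(-2)^1 = 18
  constant: -6
Sum: -8 + 16 + 18 - 6 = 20


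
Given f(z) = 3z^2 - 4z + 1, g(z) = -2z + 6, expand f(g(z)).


Substitute g(z) into f:
f(g(z)) = 3*(-2z + 6)^2 + (-4)*(-2z + 6) + 1
(-2z + 6)^2 = 4z^2 - 24z + 36
Expand and combine: 12z^2 - 64z + 85


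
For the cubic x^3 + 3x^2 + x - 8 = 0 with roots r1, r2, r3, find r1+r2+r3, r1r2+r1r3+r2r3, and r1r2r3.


Monic cubic x^3+bx^2+cx+d=0: sum=-b, pairwise sum=c, product=-d.
b=3, c=1, d=-8
r1+r2+r3 = -3
r1r2+r1r3+r2r3 = 1
r1r2r3 = 8


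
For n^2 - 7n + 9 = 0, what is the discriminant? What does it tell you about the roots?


D = b^2 - 4ac = (-7)^2 - 4(1)(9) = 49 - 36 = 13
Since D > 0: two distinct irrational roots


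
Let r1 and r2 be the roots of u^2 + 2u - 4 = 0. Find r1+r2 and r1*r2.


For au^2+bu+c=0: sum = -b/a, product = c/a.
a=1, b=2, c=-4
Sum = -(2)/1 = -2
Product = (-4)/1 = -4


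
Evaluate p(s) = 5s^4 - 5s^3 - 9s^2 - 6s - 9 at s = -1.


Using direct substitution:
  5 * (-1)^4 = 5
  -5 * (-1)^3 = 5
  -9 * (-1)^2 = -9
  -6 * (-1)^1 = 6
  constant: -9
Sum = 5 + 5 - 9 + 6 - 9 = -2


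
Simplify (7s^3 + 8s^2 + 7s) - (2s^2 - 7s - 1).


Distribute the minus sign:
  (7s^3 + 8s^2 + 7s)
- (2s^2 - 7s - 1)
Negate second polynomial: -2s^2 + 7s + 1
Add: 7s^3 + 6s^2 + 14s + 1


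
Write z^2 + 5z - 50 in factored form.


Roots satisfy r1 + r2 = -b/a = -5 and r1*r2 = c/a = -50.
So r1 = 5, r2 = -10.
z^2 + 5z - 50 = (z - r1)(z - r2) = (z - 5)(z + 10)


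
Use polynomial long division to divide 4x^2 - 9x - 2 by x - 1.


(4x^2 - 9x - 2) / (x - 1)
Step 1: 4x * (x - 1) = 4x^2 - 4x; subtract.
Step 2: -5 * (x - 1) = -5x + 5; subtract.
Quotient: 4x - 5, Remainder: -7


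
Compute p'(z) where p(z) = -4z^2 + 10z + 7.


Apply the power rule term by term:
  d/dz(-4z^2) = -8z
  d/dz(10z) = 10
  d/dz(7) = 0
p'(z) = -8z + 10


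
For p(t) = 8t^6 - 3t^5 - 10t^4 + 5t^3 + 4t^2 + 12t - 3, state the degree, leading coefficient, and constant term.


Highest power of t is 6, with coefficient 8. Constant term is -3.
Degree = 6, leading coefficient = 8, constant term = -3


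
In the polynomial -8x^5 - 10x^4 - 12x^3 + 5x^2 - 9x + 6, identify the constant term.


Read off the constant term: 6


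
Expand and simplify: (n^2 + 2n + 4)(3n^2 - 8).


Distribute each term of the first polynomial:
  (n^2)(3n^2 - 8) = 3n^4 - 8n^2
  (2n)(3n^2 - 8) = 6n^3 - 16n
  (4)(3n^2 - 8) = 12n^2 - 32
Sum: 3n^4 + 6n^3 + 4n^2 - 16n - 32


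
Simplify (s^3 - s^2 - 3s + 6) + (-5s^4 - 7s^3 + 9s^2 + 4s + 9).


Align terms by degree and add:
  s^3 - s^2 - 3s + 6
  -5s^4 - 7s^3 + 9s^2 + 4s + 9
= -5s^4 - 6s^3 + 8s^2 + s + 15


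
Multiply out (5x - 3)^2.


Expand (5x - 3)^2 by repeated multiplication:
= 25x^2 - 30x + 9


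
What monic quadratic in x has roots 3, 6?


p(x) = (x - 3)(x - 6)
Expand: x^2 - 9x + 18


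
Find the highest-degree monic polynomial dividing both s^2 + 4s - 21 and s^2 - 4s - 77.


Factor each:
  s^2 + 4s - 21 = (s + 7)(s - 3)
  s^2 - 4s - 77 = (s + 7)(s - 11)
Common monic factor: s + 7


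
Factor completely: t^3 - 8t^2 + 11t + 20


Try integer roots (divisors of 20). t=5: p(5)=0.
Divide out (t - 5): quotient is t^2 - 3t - 4.
Factor the quadratic: (t + 1)(t - 4)
Result: (t - 5)(t + 1)(t - 4)


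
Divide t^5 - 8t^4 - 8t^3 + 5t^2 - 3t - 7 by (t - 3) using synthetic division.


Synthetic division with c = 3. Coefficients: 1, -8, -8, 5, -3, -7
Bring down 1.
  1 * 3 = 3; 3 - 8 = -5
  -5 * 3 = -15; -15 - 8 = -23
  -23 * 3 = -69; -69 + 5 = -64
  -64 * 3 = -192; -192 - 3 = -195
  -195 * 3 = -585; -585 - 7 = -592
Quotient: t^4 - 5t^3 - 23t^2 - 64t - 195, Remainder: -592


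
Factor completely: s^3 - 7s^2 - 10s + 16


Try integer roots (divisors of 16). s=-2: p(-2)=0.
Divide out (s + 2): quotient is s^2 - 9s + 8.
Factor the quadratic: (s - 1)(s - 8)
Result: (s + 2)(s - 1)(s - 8)


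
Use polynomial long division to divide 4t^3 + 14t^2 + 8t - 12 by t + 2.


(4t^3 + 14t^2 + 8t - 12) / (t + 2)
Step 1: 4t^2 * (t + 2) = 4t^3 + 8t^2; subtract.
Step 2: 6t * (t + 2) = 6t^2 + 12t; subtract.
Step 3: -4 * (t + 2) = -4t - 8; subtract.
Quotient: 4t^2 + 6t - 4, Remainder: -4


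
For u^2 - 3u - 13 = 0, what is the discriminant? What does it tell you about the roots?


D = b^2 - 4ac = (-3)^2 - 4(1)(-13) = 9 + 52 = 61
Since D > 0: two distinct irrational roots


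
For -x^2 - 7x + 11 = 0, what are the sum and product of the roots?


For ax^2+bx+c=0: sum = -b/a, product = c/a.
a=-1, b=-7, c=11
Sum = -(-7)/-1 = -7
Product = (11)/-1 = -11


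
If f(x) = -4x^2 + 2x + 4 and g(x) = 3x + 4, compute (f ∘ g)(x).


Substitute g(x) into f:
f(g(x)) = -4*(3x + 4)^2 + 2*(3x + 4) + 4
(3x + 4)^2 = 9x^2 + 24x + 16
Expand and combine: -36x^2 - 90x - 52


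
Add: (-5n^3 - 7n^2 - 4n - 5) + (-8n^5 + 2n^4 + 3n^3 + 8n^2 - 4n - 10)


Align terms by degree and add:
  -5n^3 - 7n^2 - 4n - 5
  -8n^5 + 2n^4 + 3n^3 + 8n^2 - 4n - 10
= -8n^5 + 2n^4 - 2n^3 + n^2 - 8n - 15


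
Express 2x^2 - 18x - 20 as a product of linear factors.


Roots satisfy r1 + r2 = -b/a = 9 and r1*r2 = c/a = -10.
So r1 = 10, r2 = -1.
2x^2 - 18x - 20 = 2(x - r1)(x - r2) = 2(x - 10)(x + 1)


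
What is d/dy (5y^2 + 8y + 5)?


Apply the power rule term by term:
  d/dy(5y^2) = 10y
  d/dy(8y) = 8
  d/dy(5) = 0
p'(y) = 10y + 8


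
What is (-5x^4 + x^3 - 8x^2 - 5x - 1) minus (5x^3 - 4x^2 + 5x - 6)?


Distribute the minus sign:
  (-5x^4 + x^3 - 8x^2 - 5x - 1)
- (5x^3 - 4x^2 + 5x - 6)
Negate second polynomial: -5x^3 + 4x^2 - 5x + 6
Add: -5x^4 - 4x^3 - 4x^2 - 10x + 5


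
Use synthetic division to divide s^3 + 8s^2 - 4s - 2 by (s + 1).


Synthetic division with c = -1. Coefficients: 1, 8, -4, -2
Bring down 1.
  1 * -1 = -1; -1 + 8 = 7
  7 * -1 = -7; -7 - 4 = -11
  -11 * -1 = 11; 11 - 2 = 9
Quotient: s^2 + 7s - 11, Remainder: 9


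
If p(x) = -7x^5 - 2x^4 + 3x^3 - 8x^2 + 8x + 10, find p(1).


Using direct substitution:
  -7 * (1)^5 = -7
  -2 * (1)^4 = -2
  3 * (1)^3 = 3
  -8 * (1)^2 = -8
  8 * (1)^1 = 8
  constant: 10
Sum = -7 - 2 + 3 - 8 + 8 + 10 = 4


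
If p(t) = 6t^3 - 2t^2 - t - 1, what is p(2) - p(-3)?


p(2) = 37
p(-3) = -178
p(2) - p(-3) = 37 + 178 = 215


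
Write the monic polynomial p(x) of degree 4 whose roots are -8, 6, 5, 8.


p(x) = (x + 8)(x - 6)(x - 5)(x - 8)
Expand: x^4 - 11x^3 - 34x^2 + 704x - 1920


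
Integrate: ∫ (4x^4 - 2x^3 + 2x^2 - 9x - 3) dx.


Reverse power rule on each term:
  ∫ 4x^4 dx = (4/5)x^5
  ∫ -2x^3 dx = -(1/2)x^4
  ∫ 2x^2 dx = (2/3)x^3
  ∫ -9x dx = -(9/2)x^2
  ∫ -3 dx = -3x
F(x) = (4/5)x^5 - (1/2)x^4 + (2/3)x^3 - (9/2)x^2 - 3x + C


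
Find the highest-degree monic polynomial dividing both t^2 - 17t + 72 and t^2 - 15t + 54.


Factor each:
  t^2 - 17t + 72 = (t - 9)(t - 8)
  t^2 - 15t + 54 = (t - 9)(t - 6)
Common monic factor: t - 9


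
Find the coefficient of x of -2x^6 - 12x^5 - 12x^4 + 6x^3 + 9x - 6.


Read off the coefficient of x: 9


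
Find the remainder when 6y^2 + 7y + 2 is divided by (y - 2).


By the Remainder Theorem, the remainder equals p(2):
  6*(2)^2 = 24
  7*(2)^1 = 14
  constant: 2
Sum: 24 + 14 + 2 = 40


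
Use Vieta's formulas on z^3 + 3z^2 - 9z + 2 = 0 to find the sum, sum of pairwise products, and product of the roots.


Monic cubic z^3+bz^2+cz+d=0: sum=-b, pairwise sum=c, product=-d.
b=3, c=-9, d=2
r1+r2+r3 = -3
r1r2+r1r3+r2r3 = -9
r1r2r3 = -2


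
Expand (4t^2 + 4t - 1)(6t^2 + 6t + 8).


Distribute each term of the first polynomial:
  (4t^2)(6t^2 + 6t + 8) = 24t^4 + 24t^3 + 32t^2
  (4t)(6t^2 + 6t + 8) = 24t^3 + 24t^2 + 32t
  (-1)(6t^2 + 6t + 8) = -6t^2 - 6t - 8
Sum: 24t^4 + 48t^3 + 50t^2 + 26t - 8


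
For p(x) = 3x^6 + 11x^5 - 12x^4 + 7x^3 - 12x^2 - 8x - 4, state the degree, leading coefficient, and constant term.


Highest power of x is 6, with coefficient 3. Constant term is -4.
Degree = 6, leading coefficient = 3, constant term = -4


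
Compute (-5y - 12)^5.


Expand (-5y - 12)^5 by repeated multiplication:
  (-5y - 12)^2 = 25y^2 + 120y + 144
  (-5y - 12)^3 = -125y^3 - 900y^2 - 2160y - 1728
  (-5y - 12)^4 = 625y^4 + 6000y^3 + 21600y^2 + 34560y + 20736
= -3125y^5 - 37500y^4 - 180000y^3 - 432000y^2 - 518400y - 248832


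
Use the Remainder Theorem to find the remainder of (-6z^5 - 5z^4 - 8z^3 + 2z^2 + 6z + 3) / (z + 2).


By the Remainder Theorem, the remainder equals p(-2):
  -6*(-2)^5 = 192
  -5*(-2)^4 = -80
  -8*(-2)^3 = 64
  2*(-2)^2 = 8
  6*(-2)^1 = -12
  constant: 3
Sum: 192 - 80 + 64 + 8 - 12 + 3 = 175


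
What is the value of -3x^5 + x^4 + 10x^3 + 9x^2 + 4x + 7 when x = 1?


Using direct substitution:
  -3 * (1)^5 = -3
  1 * (1)^4 = 1
  10 * (1)^3 = 10
  9 * (1)^2 = 9
  4 * (1)^1 = 4
  constant: 7
Sum = -3 + 1 + 10 + 9 + 4 + 7 = 28


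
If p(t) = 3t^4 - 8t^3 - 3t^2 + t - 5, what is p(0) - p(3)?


p(0) = -5
p(3) = -2
p(0) - p(3) = -5 + 2 = -3


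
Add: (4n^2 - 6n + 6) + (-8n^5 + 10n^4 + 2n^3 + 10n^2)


Align terms by degree and add:
  4n^2 - 6n + 6
  -8n^5 + 10n^4 + 2n^3 + 10n^2
= -8n^5 + 10n^4 + 2n^3 + 14n^2 - 6n + 6


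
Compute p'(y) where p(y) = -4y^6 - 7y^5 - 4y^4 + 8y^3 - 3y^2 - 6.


Apply the power rule term by term:
  d/dy(-4y^6) = -24y^5
  d/dy(-7y^5) = -35y^4
  d/dy(-4y^4) = -16y^3
  d/dy(8y^3) = 24y^2
  d/dy(-3y^2) = -6y
  d/dy(-6) = 0
p'(y) = -24y^5 - 35y^4 - 16y^3 + 24y^2 - 6y


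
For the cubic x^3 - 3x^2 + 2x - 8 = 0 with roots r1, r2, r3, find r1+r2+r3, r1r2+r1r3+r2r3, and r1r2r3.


Monic cubic x^3+bx^2+cx+d=0: sum=-b, pairwise sum=c, product=-d.
b=-3, c=2, d=-8
r1+r2+r3 = 3
r1r2+r1r3+r2r3 = 2
r1r2r3 = 8


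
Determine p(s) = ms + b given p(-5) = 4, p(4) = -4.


p(s) = ms + b. Using p(-5)=4, p(4)=-4:
m = (4 + 4)/(-5 - 4) = 8/-9 = -8/9
b = 4 - m*(-5) = 4 - 40/9 = -4/9
p(s) = -(8/9)s - (4/9)


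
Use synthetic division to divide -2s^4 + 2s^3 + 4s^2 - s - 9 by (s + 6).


Synthetic division with c = -6. Coefficients: -2, 2, 4, -1, -9
Bring down -2.
  -2 * -6 = 12; 12 + 2 = 14
  14 * -6 = -84; -84 + 4 = -80
  -80 * -6 = 480; 480 - 1 = 479
  479 * -6 = -2874; -2874 - 9 = -2883
Quotient: -2s^3 + 14s^2 - 80s + 479, Remainder: -2883


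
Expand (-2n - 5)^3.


Expand (-2n - 5)^3 by repeated multiplication:
  (-2n - 5)^2 = 4n^2 + 20n + 25
= -8n^3 - 60n^2 - 150n - 125


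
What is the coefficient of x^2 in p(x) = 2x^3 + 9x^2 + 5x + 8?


Read off the coefficient of x^2: 9


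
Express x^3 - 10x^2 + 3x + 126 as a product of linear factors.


Try integer roots (divisors of 126). x=6: p(6)=0.
Divide out (x - 6): quotient is x^2 - 4x - 21.
Factor the quadratic: (x - 7)(x + 3)
Result: (x - 6)(x - 7)(x + 3)


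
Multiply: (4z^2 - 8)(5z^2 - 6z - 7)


Distribute each term of the first polynomial:
  (4z^2)(5z^2 - 6z - 7) = 20z^4 - 24z^3 - 28z^2
  (-8)(5z^2 - 6z - 7) = -40z^2 + 48z + 56
Sum: 20z^4 - 24z^3 - 68z^2 + 48z + 56


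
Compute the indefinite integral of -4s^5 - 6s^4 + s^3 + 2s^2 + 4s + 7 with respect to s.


Reverse power rule on each term:
  ∫ -4s^5 ds = -(2/3)s^6
  ∫ -6s^4 ds = -(6/5)s^5
  ∫ s^3 ds = (1/4)s^4
  ∫ 2s^2 ds = (2/3)s^3
  ∫ 4s ds = 2s^2
  ∫ 7 ds = 7s
F(s) = -(2/3)s^6 - (6/5)s^5 + (1/4)s^4 + (2/3)s^3 + 2s^2 + 7s + C


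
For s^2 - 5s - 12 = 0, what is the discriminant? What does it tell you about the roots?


D = b^2 - 4ac = (-5)^2 - 4(1)(-12) = 25 + 48 = 73
Since D > 0: two distinct irrational roots


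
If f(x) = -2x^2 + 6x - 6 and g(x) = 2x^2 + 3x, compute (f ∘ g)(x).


Substitute g(x) into f:
f(g(x)) = -2*(2x^2 + 3x)^2 + 6*(2x^2 + 3x) + (-6)
(2x^2 + 3x)^2 = 4x^4 + 12x^3 + 9x^2
Expand and combine: -8x^4 - 24x^3 - 6x^2 + 18x - 6


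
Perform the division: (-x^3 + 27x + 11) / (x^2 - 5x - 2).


(-x^3 + 27x + 11) / (x^2 - 5x - 2)
Step 1: -x * (x^2 - 5x - 2) = -x^3 + 5x^2 + 2x; subtract.
Step 2: -5 * (x^2 - 5x - 2) = -5x^2 + 25x + 10; subtract.
Quotient: -x - 5, Remainder: 1


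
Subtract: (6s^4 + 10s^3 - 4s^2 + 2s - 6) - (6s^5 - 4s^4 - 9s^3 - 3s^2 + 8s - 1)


Distribute the minus sign:
  (6s^4 + 10s^3 - 4s^2 + 2s - 6)
- (6s^5 - 4s^4 - 9s^3 - 3s^2 + 8s - 1)
Negate second polynomial: -6s^5 + 4s^4 + 9s^3 + 3s^2 - 8s + 1
Add: -6s^5 + 10s^4 + 19s^3 - s^2 - 6s - 5


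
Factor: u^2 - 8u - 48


Roots satisfy r1 + r2 = -b/a = 8 and r1*r2 = c/a = -48.
So r1 = -4, r2 = 12.
u^2 - 8u - 48 = (u - r1)(u - r2) = (u + 4)(u - 12)


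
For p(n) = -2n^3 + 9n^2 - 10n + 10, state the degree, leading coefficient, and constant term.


Highest power of n is 3, with coefficient -2. Constant term is 10.
Degree = 3, leading coefficient = -2, constant term = 10


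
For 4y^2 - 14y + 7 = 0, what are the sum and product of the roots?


For ay^2+by+c=0: sum = -b/a, product = c/a.
a=4, b=-14, c=7
Sum = -(-14)/4 = 7/2
Product = (7)/4 = 7/4


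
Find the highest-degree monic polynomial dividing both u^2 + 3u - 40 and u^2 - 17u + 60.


Factor each:
  u^2 + 3u - 40 = (u - 5)(u + 8)
  u^2 - 17u + 60 = (u - 5)(u - 12)
Common monic factor: u - 5


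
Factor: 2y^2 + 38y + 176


Roots satisfy r1 + r2 = -b/a = -19 and r1*r2 = c/a = 88.
So r1 = -11, r2 = -8.
2y^2 + 38y + 176 = 2(y - r1)(y - r2) = 2(y + 11)(y + 8)


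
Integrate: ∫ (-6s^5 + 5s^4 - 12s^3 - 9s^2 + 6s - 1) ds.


Reverse power rule on each term:
  ∫ -6s^5 ds = -s^6
  ∫ 5s^4 ds = s^5
  ∫ -12s^3 ds = -3s^4
  ∫ -9s^2 ds = -3s^3
  ∫ 6s ds = 3s^2
  ∫ -1 ds = -s
F(s) = -s^6 + s^5 - 3s^4 - 3s^3 + 3s^2 - s + C


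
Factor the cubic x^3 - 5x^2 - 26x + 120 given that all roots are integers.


Try integer roots (divisors of 120). x=4: p(4)=0.
Divide out (x - 4): quotient is x^2 - x - 30.
Factor the quadratic: (x + 5)(x - 6)
Result: (x - 4)(x + 5)(x - 6)


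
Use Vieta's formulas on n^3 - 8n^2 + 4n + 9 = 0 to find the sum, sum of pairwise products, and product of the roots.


Monic cubic n^3+bn^2+cn+d=0: sum=-b, pairwise sum=c, product=-d.
b=-8, c=4, d=9
r1+r2+r3 = 8
r1r2+r1r3+r2r3 = 4
r1r2r3 = -9


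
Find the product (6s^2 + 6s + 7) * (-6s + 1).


Distribute each term of the first polynomial:
  (6s^2)(-6s + 1) = -36s^3 + 6s^2
  (6s)(-6s + 1) = -36s^2 + 6s
  (7)(-6s + 1) = -42s + 7
Sum: -36s^3 - 30s^2 - 36s + 7


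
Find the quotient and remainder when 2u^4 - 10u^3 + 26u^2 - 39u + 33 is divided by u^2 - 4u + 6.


(2u^4 - 10u^3 + 26u^2 - 39u + 33) / (u^2 - 4u + 6)
Step 1: 2u^2 * (u^2 - 4u + 6) = 2u^4 - 8u^3 + 12u^2; subtract.
Step 2: -2u * (u^2 - 4u + 6) = -2u^3 + 8u^2 - 12u; subtract.
Step 3: 6 * (u^2 - 4u + 6) = 6u^2 - 24u + 36; subtract.
Quotient: 2u^2 - 2u + 6, Remainder: -3u - 3


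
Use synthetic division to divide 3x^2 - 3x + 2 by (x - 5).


Synthetic division with c = 5. Coefficients: 3, -3, 2
Bring down 3.
  3 * 5 = 15; 15 - 3 = 12
  12 * 5 = 60; 60 + 2 = 62
Quotient: 3x + 12, Remainder: 62


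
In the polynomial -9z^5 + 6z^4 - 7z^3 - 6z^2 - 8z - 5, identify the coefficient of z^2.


Read off the coefficient of z^2: -6


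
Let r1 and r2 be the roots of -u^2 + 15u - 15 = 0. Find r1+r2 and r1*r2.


For au^2+bu+c=0: sum = -b/a, product = c/a.
a=-1, b=15, c=-15
Sum = -(15)/-1 = 15
Product = (-15)/-1 = 15


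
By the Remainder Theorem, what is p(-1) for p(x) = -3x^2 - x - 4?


By the Remainder Theorem, the remainder equals p(-1):
  -3*(-1)^2 = -3
  -1*(-1)^1 = 1
  constant: -4
Sum: -3 + 1 - 4 = -6


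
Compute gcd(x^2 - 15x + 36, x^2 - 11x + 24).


Factor each:
  x^2 - 15x + 36 = (x - 3)(x - 12)
  x^2 - 11x + 24 = (x - 3)(x - 8)
Common monic factor: x - 3


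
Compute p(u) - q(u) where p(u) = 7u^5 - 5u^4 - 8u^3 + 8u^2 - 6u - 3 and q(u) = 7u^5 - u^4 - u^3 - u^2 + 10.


Distribute the minus sign:
  (7u^5 - 5u^4 - 8u^3 + 8u^2 - 6u - 3)
- (7u^5 - u^4 - u^3 - u^2 + 10)
Negate second polynomial: -7u^5 + u^4 + u^3 + u^2 - 10
Add: -4u^4 - 7u^3 + 9u^2 - 6u - 13


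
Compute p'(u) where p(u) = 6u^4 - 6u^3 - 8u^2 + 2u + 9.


Apply the power rule term by term:
  d/du(6u^4) = 24u^3
  d/du(-6u^3) = -18u^2
  d/du(-8u^2) = -16u
  d/du(2u) = 2
  d/du(9) = 0
p'(u) = 24u^3 - 18u^2 - 16u + 2


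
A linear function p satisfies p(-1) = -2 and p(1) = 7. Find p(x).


p(x) = mx + b. Using p(-1)=-2, p(1)=7:
m = (-2 - 7)/(-1 - 1) = -9/-2 = 9/2
b = -2 - m*(-1) = -2 + 9/2 = 5/2
p(x) = (9/2)x + (5/2)


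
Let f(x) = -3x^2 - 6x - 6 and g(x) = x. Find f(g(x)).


Substitute g(x) into f:
f(g(x)) = -3*(x)^2 + (-6)*(x) + (-6)
(x)^2 = x^2
Expand and combine: -3x^2 - 6x - 6


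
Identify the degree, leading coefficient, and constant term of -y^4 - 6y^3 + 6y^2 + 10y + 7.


Highest power of y is 4, with coefficient -1. Constant term is 7.
Degree = 4, leading coefficient = -1, constant term = 7


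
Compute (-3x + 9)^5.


Expand (-3x + 9)^5 by repeated multiplication:
  (-3x + 9)^2 = 9x^2 - 54x + 81
  (-3x + 9)^3 = -27x^3 + 243x^2 - 729x + 729
  (-3x + 9)^4 = 81x^4 - 972x^3 + 4374x^2 - 8748x + 6561
= -243x^5 + 3645x^4 - 21870x^3 + 65610x^2 - 98415x + 59049


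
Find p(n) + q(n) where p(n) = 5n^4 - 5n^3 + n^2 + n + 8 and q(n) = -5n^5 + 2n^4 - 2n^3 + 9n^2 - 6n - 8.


Align terms by degree and add:
  5n^4 - 5n^3 + n^2 + n + 8
  -5n^5 + 2n^4 - 2n^3 + 9n^2 - 6n - 8
= -5n^5 + 7n^4 - 7n^3 + 10n^2 - 5n


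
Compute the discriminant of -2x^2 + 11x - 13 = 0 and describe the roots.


D = b^2 - 4ac = (11)^2 - 4(-2)(-13) = 121 - 104 = 17
Since D > 0: two distinct irrational roots


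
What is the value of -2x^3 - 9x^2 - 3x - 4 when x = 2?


Using direct substitution:
  -2 * (2)^3 = -16
  -9 * (2)^2 = -36
  -3 * (2)^1 = -6
  constant: -4
Sum = -16 - 36 - 6 - 4 = -62


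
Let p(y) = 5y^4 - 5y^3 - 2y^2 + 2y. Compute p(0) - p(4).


p(0) = 0
p(4) = 936
p(0) - p(4) = 0 - 936 = -936


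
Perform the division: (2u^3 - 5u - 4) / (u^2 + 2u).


(2u^3 - 5u - 4) / (u^2 + 2u)
Step 1: 2u * (u^2 + 2u) = 2u^3 + 4u^2; subtract.
Step 2: -4 * (u^2 + 2u) = -4u^2 - 8u; subtract.
Quotient: 2u - 4, Remainder: 3u - 4


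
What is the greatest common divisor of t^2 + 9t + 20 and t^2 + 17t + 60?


Factor each:
  t^2 + 9t + 20 = (t + 5)(t + 4)
  t^2 + 17t + 60 = (t + 5)(t + 12)
Common monic factor: t + 5


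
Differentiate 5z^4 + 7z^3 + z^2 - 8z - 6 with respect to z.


Apply the power rule term by term:
  d/dz(5z^4) = 20z^3
  d/dz(7z^3) = 21z^2
  d/dz(z^2) = 2z
  d/dz(-8z) = -8
  d/dz(-6) = 0
p'(z) = 20z^3 + 21z^2 + 2z - 8


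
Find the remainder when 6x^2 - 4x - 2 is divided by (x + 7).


By the Remainder Theorem, the remainder equals p(-7):
  6*(-7)^2 = 294
  -4*(-7)^1 = 28
  constant: -2
Sum: 294 + 28 - 2 = 320


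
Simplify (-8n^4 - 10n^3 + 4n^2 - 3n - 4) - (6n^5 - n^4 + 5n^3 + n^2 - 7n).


Distribute the minus sign:
  (-8n^4 - 10n^3 + 4n^2 - 3n - 4)
- (6n^5 - n^4 + 5n^3 + n^2 - 7n)
Negate second polynomial: -6n^5 + n^4 - 5n^3 - n^2 + 7n
Add: -6n^5 - 7n^4 - 15n^3 + 3n^2 + 4n - 4


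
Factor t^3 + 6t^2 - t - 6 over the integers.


Try integer roots (divisors of -6). t=-1: p(-1)=0.
Divide out (t + 1): quotient is t^2 + 5t - 6.
Factor the quadratic: (t + 6)(t - 1)
Result: (t + 1)(t + 6)(t - 1)


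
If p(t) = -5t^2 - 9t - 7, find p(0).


Using direct substitution:
  -5 * (0)^2 = 0
  -9 * (0)^1 = 0
  constant: -7
Sum = 0 + 0 - 7 = -7


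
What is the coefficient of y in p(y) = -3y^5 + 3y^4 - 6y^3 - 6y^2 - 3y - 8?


Read off the coefficient of y: -3


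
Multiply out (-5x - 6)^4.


Expand (-5x - 6)^4 by repeated multiplication:
  (-5x - 6)^2 = 25x^2 + 60x + 36
  (-5x - 6)^3 = -125x^3 - 450x^2 - 540x - 216
= 625x^4 + 3000x^3 + 5400x^2 + 4320x + 1296


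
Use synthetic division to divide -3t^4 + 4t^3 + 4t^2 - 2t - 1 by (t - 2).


Synthetic division with c = 2. Coefficients: -3, 4, 4, -2, -1
Bring down -3.
  -3 * 2 = -6; -6 + 4 = -2
  -2 * 2 = -4; -4 + 4 = 0
  0 * 2 = 0; 0 - 2 = -2
  -2 * 2 = -4; -4 - 1 = -5
Quotient: -3t^3 - 2t^2 - 2, Remainder: -5


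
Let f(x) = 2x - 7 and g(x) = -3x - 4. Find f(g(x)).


Substitute g(x) into f:
f(g(x)) = 2*(-3x - 4) + (-7)
Expand and combine: -6x - 15


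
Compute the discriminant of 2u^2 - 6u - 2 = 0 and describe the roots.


D = b^2 - 4ac = (-6)^2 - 4(2)(-2) = 36 + 16 = 52
Since D > 0: two distinct irrational roots


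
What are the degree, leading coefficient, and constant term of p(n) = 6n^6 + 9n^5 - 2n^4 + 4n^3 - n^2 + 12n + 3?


Highest power of n is 6, with coefficient 6. Constant term is 3.
Degree = 6, leading coefficient = 6, constant term = 3


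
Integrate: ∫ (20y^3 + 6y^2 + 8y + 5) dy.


Reverse power rule on each term:
  ∫ 20y^3 dy = 5y^4
  ∫ 6y^2 dy = 2y^3
  ∫ 8y dy = 4y^2
  ∫ 5 dy = 5y
F(y) = 5y^4 + 2y^3 + 4y^2 + 5y + C


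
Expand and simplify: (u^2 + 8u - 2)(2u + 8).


Distribute each term of the first polynomial:
  (u^2)(2u + 8) = 2u^3 + 8u^2
  (8u)(2u + 8) = 16u^2 + 64u
  (-2)(2u + 8) = -4u - 16
Sum: 2u^3 + 24u^2 + 60u - 16


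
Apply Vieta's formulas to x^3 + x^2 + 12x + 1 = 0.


Monic cubic x^3+bx^2+cx+d=0: sum=-b, pairwise sum=c, product=-d.
b=1, c=12, d=1
r1+r2+r3 = -1
r1r2+r1r3+r2r3 = 12
r1r2r3 = -1


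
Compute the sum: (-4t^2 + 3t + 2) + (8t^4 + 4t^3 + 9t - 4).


Align terms by degree and add:
  -4t^2 + 3t + 2
+ 8t^4 + 4t^3 + 9t - 4
= 8t^4 + 4t^3 - 4t^2 + 12t - 2


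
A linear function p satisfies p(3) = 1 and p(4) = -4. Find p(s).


p(s) = ms + b. Using p(3)=1, p(4)=-4:
m = (1 + 4)/(3 - 4) = 5/-1 = -5
b = 1 - m*(3) = 1 + 15 = 16
p(s) = -5s + 16


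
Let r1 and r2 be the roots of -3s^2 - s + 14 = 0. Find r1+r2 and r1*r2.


For as^2+bs+c=0: sum = -b/a, product = c/a.
a=-3, b=-1, c=14
Sum = -(-1)/-3 = -1/3
Product = (14)/-3 = -14/3


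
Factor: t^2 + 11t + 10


Roots satisfy r1 + r2 = -b/a = -11 and r1*r2 = c/a = 10.
So r1 = -1, r2 = -10.
t^2 + 11t + 10 = (t - r1)(t - r2) = (t + 1)(t + 10)


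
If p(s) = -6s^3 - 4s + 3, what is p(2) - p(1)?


p(2) = -53
p(1) = -7
p(2) - p(1) = -53 + 7 = -46


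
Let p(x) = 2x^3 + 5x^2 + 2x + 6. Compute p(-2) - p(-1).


p(-2) = 6
p(-1) = 7
p(-2) - p(-1) = 6 - 7 = -1


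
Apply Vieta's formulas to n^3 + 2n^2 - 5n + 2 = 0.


Monic cubic n^3+bn^2+cn+d=0: sum=-b, pairwise sum=c, product=-d.
b=2, c=-5, d=2
r1+r2+r3 = -2
r1r2+r1r3+r2r3 = -5
r1r2r3 = -2


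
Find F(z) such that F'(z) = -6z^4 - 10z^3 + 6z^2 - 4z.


Reverse power rule on each term:
  ∫ -6z^4 dz = -(6/5)z^5
  ∫ -10z^3 dz = -(5/2)z^4
  ∫ 6z^2 dz = 2z^3
  ∫ -4z dz = -2z^2
F(z) = -(6/5)z^5 - (5/2)z^4 + 2z^3 - 2z^2 + C


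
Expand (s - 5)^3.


Expand (s - 5)^3 by repeated multiplication:
  (s - 5)^2 = s^2 - 10s + 25
= s^3 - 15s^2 + 75s - 125


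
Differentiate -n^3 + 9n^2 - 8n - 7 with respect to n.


Apply the power rule term by term:
  d/dn(-n^3) = -3n^2
  d/dn(9n^2) = 18n
  d/dn(-8n) = -8
  d/dn(-7) = 0
p'(n) = -3n^2 + 18n - 8


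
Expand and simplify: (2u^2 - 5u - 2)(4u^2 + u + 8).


Distribute each term of the first polynomial:
  (2u^2)(4u^2 + u + 8) = 8u^4 + 2u^3 + 16u^2
  (-5u)(4u^2 + u + 8) = -20u^3 - 5u^2 - 40u
  (-2)(4u^2 + u + 8) = -8u^2 - 2u - 16
Sum: 8u^4 - 18u^3 + 3u^2 - 42u - 16


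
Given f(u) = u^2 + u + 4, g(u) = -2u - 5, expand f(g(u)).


Substitute g(u) into f:
f(g(u)) = 1*(-2u - 5)^2 + 1*(-2u - 5) + 4
(-2u - 5)^2 = 4u^2 + 20u + 25
Expand and combine: 4u^2 + 18u + 24


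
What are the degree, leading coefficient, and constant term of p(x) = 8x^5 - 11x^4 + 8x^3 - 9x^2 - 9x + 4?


Highest power of x is 5, with coefficient 8. Constant term is 4.
Degree = 5, leading coefficient = 8, constant term = 4


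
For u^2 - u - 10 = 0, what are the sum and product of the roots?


For au^2+bu+c=0: sum = -b/a, product = c/a.
a=1, b=-1, c=-10
Sum = -(-1)/1 = 1
Product = (-10)/1 = -10


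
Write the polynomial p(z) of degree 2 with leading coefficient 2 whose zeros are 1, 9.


p(z) = 2(z - 1)(z - 9)
Expand: 2z^2 - 20z + 18


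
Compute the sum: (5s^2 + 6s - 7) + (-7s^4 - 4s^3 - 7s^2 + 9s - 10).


Align terms by degree and add:
  5s^2 + 6s - 7
  -7s^4 - 4s^3 - 7s^2 + 9s - 10
= -7s^4 - 4s^3 - 2s^2 + 15s - 17


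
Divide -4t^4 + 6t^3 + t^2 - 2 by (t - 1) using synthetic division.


Synthetic division with c = 1. Coefficients: -4, 6, 1, 0, -2
Bring down -4.
  -4 * 1 = -4; -4 + 6 = 2
  2 * 1 = 2; 2 + 1 = 3
  3 * 1 = 3; 3 + 0 = 3
  3 * 1 = 3; 3 - 2 = 1
Quotient: -4t^3 + 2t^2 + 3t + 3, Remainder: 1


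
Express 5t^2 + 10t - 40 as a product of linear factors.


Roots satisfy r1 + r2 = -b/a = -2 and r1*r2 = c/a = -8.
So r1 = -4, r2 = 2.
5t^2 + 10t - 40 = 5(t - r1)(t - r2) = 5(t + 4)(t - 2)


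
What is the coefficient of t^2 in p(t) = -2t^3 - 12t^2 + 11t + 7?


Read off the coefficient of t^2: -12


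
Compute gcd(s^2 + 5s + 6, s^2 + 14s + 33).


Factor each:
  s^2 + 5s + 6 = (s + 3)(s + 2)
  s^2 + 14s + 33 = (s + 3)(s + 11)
Common monic factor: s + 3


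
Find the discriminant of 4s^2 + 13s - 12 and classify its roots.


D = b^2 - 4ac = (13)^2 - 4(4)(-12) = 169 + 192 = 361
Since D > 0: two distinct rational roots


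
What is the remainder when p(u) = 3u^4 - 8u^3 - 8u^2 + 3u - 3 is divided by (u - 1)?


By the Remainder Theorem, the remainder equals p(1):
  3*(1)^4 = 3
  -8*(1)^3 = -8
  -8*(1)^2 = -8
  3*(1)^1 = 3
  constant: -3
Sum: 3 - 8 - 8 + 3 - 3 = -13


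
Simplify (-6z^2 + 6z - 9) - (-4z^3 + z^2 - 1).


Distribute the minus sign:
  (-6z^2 + 6z - 9)
- (-4z^3 + z^2 - 1)
Negate second polynomial: 4z^3 - z^2 + 1
Add: 4z^3 - 7z^2 + 6z - 8


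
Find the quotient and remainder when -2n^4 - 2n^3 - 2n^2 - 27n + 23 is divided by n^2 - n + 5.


(-2n^4 - 2n^3 - 2n^2 - 27n + 23) / (n^2 - n + 5)
Step 1: -2n^2 * (n^2 - n + 5) = -2n^4 + 2n^3 - 10n^2; subtract.
Step 2: -4n * (n^2 - n + 5) = -4n^3 + 4n^2 - 20n; subtract.
Step 3: 4 * (n^2 - n + 5) = 4n^2 - 4n + 20; subtract.
Quotient: -2n^2 - 4n + 4, Remainder: -3n + 3


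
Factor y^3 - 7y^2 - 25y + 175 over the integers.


Try integer roots (divisors of 175). y=5: p(5)=0.
Divide out (y - 5): quotient is y^2 - 2y - 35.
Factor the quadratic: (y - 7)(y + 5)
Result: (y - 5)(y - 7)(y + 5)


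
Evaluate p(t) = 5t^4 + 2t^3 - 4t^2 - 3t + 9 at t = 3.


Using direct substitution:
  5 * (3)^4 = 405
  2 * (3)^3 = 54
  -4 * (3)^2 = -36
  -3 * (3)^1 = -9
  constant: 9
Sum = 405 + 54 - 36 - 9 + 9 = 423


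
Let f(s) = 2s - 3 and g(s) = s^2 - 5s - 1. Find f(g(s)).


Substitute g(s) into f:
f(g(s)) = 2*(s^2 - 5s - 1) + (-3)
Expand and combine: 2s^2 - 10s - 5


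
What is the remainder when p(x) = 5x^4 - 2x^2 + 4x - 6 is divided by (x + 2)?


By the Remainder Theorem, the remainder equals p(-2):
  5*(-2)^4 = 80
  0*(-2)^3 = 0
  -2*(-2)^2 = -8
  4*(-2)^1 = -8
  constant: -6
Sum: 80 + 0 - 8 - 8 - 6 = 58


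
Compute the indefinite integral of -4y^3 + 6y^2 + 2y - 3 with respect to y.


Reverse power rule on each term:
  ∫ -4y^3 dy = -y^4
  ∫ 6y^2 dy = 2y^3
  ∫ 2y dy = y^2
  ∫ -3 dy = -3y
F(y) = -y^4 + 2y^3 + y^2 - 3y + C


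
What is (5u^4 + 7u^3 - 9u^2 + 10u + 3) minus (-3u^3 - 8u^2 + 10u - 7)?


Distribute the minus sign:
  (5u^4 + 7u^3 - 9u^2 + 10u + 3)
- (-3u^3 - 8u^2 + 10u - 7)
Negate second polynomial: 3u^3 + 8u^2 - 10u + 7
Add: 5u^4 + 10u^3 - u^2 + 10


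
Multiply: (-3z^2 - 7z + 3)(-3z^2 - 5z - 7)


Distribute each term of the first polynomial:
  (-3z^2)(-3z^2 - 5z - 7) = 9z^4 + 15z^3 + 21z^2
  (-7z)(-3z^2 - 5z - 7) = 21z^3 + 35z^2 + 49z
  (3)(-3z^2 - 5z - 7) = -9z^2 - 15z - 21
Sum: 9z^4 + 36z^3 + 47z^2 + 34z - 21


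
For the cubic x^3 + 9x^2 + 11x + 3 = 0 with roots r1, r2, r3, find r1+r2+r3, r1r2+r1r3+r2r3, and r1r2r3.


Monic cubic x^3+bx^2+cx+d=0: sum=-b, pairwise sum=c, product=-d.
b=9, c=11, d=3
r1+r2+r3 = -9
r1r2+r1r3+r2r3 = 11
r1r2r3 = -3


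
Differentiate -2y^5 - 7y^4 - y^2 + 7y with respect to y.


Apply the power rule term by term:
  d/dy(-2y^5) = -10y^4
  d/dy(-7y^4) = -28y^3
  d/dy(-y^2) = -2y
  d/dy(7y) = 7
p'(y) = -10y^4 - 28y^3 - 2y + 7


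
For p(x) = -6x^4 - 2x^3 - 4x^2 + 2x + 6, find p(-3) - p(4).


p(-3) = -468
p(4) = -1714
p(-3) - p(4) = -468 + 1714 = 1246


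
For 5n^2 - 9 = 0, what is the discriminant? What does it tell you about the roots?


D = b^2 - 4ac = (0)^2 - 4(5)(-9) = 0 + 180 = 180
Since D > 0: two distinct irrational roots


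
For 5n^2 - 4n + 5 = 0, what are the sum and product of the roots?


For an^2+bn+c=0: sum = -b/a, product = c/a.
a=5, b=-4, c=5
Sum = -(-4)/5 = 4/5
Product = (5)/5 = 1


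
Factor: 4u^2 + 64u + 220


Roots satisfy r1 + r2 = -b/a = -16 and r1*r2 = c/a = 55.
So r1 = -5, r2 = -11.
4u^2 + 64u + 220 = 4(u - r1)(u - r2) = 4(u + 5)(u + 11)


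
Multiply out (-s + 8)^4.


Expand (-s + 8)^4 by repeated multiplication:
  (-s + 8)^2 = s^2 - 16s + 64
  (-s + 8)^3 = -s^3 + 24s^2 - 192s + 512
= s^4 - 32s^3 + 384s^2 - 2048s + 4096


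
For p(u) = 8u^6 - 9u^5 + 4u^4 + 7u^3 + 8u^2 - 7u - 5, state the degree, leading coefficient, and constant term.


Highest power of u is 6, with coefficient 8. Constant term is -5.
Degree = 6, leading coefficient = 8, constant term = -5


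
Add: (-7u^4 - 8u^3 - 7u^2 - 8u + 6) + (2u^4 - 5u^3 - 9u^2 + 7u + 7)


Align terms by degree and add:
  -7u^4 - 8u^3 - 7u^2 - 8u + 6
+ 2u^4 - 5u^3 - 9u^2 + 7u + 7
= -5u^4 - 13u^3 - 16u^2 - u + 13


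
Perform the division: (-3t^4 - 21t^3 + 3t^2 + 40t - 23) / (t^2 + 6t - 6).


(-3t^4 - 21t^3 + 3t^2 + 40t - 23) / (t^2 + 6t - 6)
Step 1: -3t^2 * (t^2 + 6t - 6) = -3t^4 - 18t^3 + 18t^2; subtract.
Step 2: -3t * (t^2 + 6t - 6) = -3t^3 - 18t^2 + 18t; subtract.
Step 3: 3 * (t^2 + 6t - 6) = 3t^2 + 18t - 18; subtract.
Quotient: -3t^2 - 3t + 3, Remainder: 4t - 5


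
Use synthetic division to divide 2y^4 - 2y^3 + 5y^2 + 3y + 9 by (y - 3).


Synthetic division with c = 3. Coefficients: 2, -2, 5, 3, 9
Bring down 2.
  2 * 3 = 6; 6 - 2 = 4
  4 * 3 = 12; 12 + 5 = 17
  17 * 3 = 51; 51 + 3 = 54
  54 * 3 = 162; 162 + 9 = 171
Quotient: 2y^3 + 4y^2 + 17y + 54, Remainder: 171


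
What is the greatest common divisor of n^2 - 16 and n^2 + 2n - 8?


Factor each:
  n^2 - 16 = (n + 4)(n - 4)
  n^2 + 2n - 8 = (n + 4)(n - 2)
Common monic factor: n + 4


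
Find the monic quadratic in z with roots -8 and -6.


p(z) = (z + 8)(z + 6)
Expand: z^2 + 14z + 48


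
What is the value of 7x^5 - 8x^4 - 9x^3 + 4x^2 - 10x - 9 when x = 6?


Using direct substitution:
  7 * (6)^5 = 54432
  -8 * (6)^4 = -10368
  -9 * (6)^3 = -1944
  4 * (6)^2 = 144
  -10 * (6)^1 = -60
  constant: -9
Sum = 54432 - 10368 - 1944 + 144 - 60 - 9 = 42195


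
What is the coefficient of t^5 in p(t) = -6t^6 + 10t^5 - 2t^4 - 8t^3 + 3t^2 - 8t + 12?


Read off the coefficient of t^5: 10


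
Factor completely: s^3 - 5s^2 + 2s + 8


Try integer roots (divisors of 8). s=2: p(2)=0.
Divide out (s - 2): quotient is s^2 - 3s - 4.
Factor the quadratic: (s - 4)(s + 1)
Result: (s - 2)(s - 4)(s + 1)


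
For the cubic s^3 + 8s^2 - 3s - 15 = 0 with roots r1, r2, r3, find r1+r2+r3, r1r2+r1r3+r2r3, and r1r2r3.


Monic cubic s^3+bs^2+cs+d=0: sum=-b, pairwise sum=c, product=-d.
b=8, c=-3, d=-15
r1+r2+r3 = -8
r1r2+r1r3+r2r3 = -3
r1r2r3 = 15


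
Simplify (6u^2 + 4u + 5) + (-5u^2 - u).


Align terms by degree and add:
  6u^2 + 4u + 5
  -5u^2 - u
= u^2 + 3u + 5


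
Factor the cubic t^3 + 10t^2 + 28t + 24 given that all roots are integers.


Try integer roots (divisors of 24). t=-2: p(-2)=0.
Divide out (t + 2): quotient is t^2 + 8t + 12.
Factor the quadratic: (t + 6)(t + 2)
Result: (t + 2)(t + 6)(t + 2)


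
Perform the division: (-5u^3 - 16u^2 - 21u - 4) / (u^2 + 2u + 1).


(-5u^3 - 16u^2 - 21u - 4) / (u^2 + 2u + 1)
Step 1: -5u * (u^2 + 2u + 1) = -5u^3 - 10u^2 - 5u; subtract.
Step 2: -6 * (u^2 + 2u + 1) = -6u^2 - 12u - 6; subtract.
Quotient: -5u - 6, Remainder: -4u + 2


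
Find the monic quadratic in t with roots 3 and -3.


p(t) = (t - 3)(t + 3)
Expand: t^2 - 9


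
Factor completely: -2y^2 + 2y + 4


Roots satisfy r1 + r2 = -b/a = 1 and r1*r2 = c/a = -2.
So r1 = 2, r2 = -1.
-2y^2 + 2y + 4 = -2(y - r1)(y - r2) = -2(y - 2)(y + 1)


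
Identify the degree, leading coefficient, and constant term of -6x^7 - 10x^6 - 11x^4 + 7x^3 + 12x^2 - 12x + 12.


Highest power of x is 7, with coefficient -6. Constant term is 12.
Degree = 7, leading coefficient = -6, constant term = 12


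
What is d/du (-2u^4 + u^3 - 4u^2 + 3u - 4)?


Apply the power rule term by term:
  d/du(-2u^4) = -8u^3
  d/du(u^3) = 3u^2
  d/du(-4u^2) = -8u
  d/du(3u) = 3
  d/du(-4) = 0
p'(u) = -8u^3 + 3u^2 - 8u + 3


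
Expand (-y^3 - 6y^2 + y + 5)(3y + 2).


Distribute each term of the first polynomial:
  (-y^3)(3y + 2) = -3y^4 - 2y^3
  (-6y^2)(3y + 2) = -18y^3 - 12y^2
  (y)(3y + 2) = 3y^2 + 2y
  (5)(3y + 2) = 15y + 10
Sum: -3y^4 - 20y^3 - 9y^2 + 17y + 10


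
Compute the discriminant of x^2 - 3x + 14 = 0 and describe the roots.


D = b^2 - 4ac = (-3)^2 - 4(1)(14) = 9 - 56 = -47
Since D < 0: two complex conjugate roots (no real roots)


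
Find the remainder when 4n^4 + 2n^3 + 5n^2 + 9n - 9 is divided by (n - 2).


By the Remainder Theorem, the remainder equals p(2):
  4*(2)^4 = 64
  2*(2)^3 = 16
  5*(2)^2 = 20
  9*(2)^1 = 18
  constant: -9
Sum: 64 + 16 + 20 + 18 - 9 = 109


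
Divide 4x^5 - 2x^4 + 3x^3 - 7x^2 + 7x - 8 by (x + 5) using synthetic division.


Synthetic division with c = -5. Coefficients: 4, -2, 3, -7, 7, -8
Bring down 4.
  4 * -5 = -20; -20 - 2 = -22
  -22 * -5 = 110; 110 + 3 = 113
  113 * -5 = -565; -565 - 7 = -572
  -572 * -5 = 2860; 2860 + 7 = 2867
  2867 * -5 = -14335; -14335 - 8 = -14343
Quotient: 4x^4 - 22x^3 + 113x^2 - 572x + 2867, Remainder: -14343


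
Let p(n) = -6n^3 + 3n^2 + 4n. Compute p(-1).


Using direct substitution:
  -6 * (-1)^3 = 6
  3 * (-1)^2 = 3
  4 * (-1)^1 = -4
  constant: 0
Sum = 6 + 3 - 4 + 0 = 5


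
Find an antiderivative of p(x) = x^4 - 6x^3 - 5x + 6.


Reverse power rule on each term:
  ∫ x^4 dx = (1/5)x^5
  ∫ -6x^3 dx = -(3/2)x^4
  ∫ -5x dx = -(5/2)x^2
  ∫ 6 dx = 6x
F(x) = (1/5)x^5 - (3/2)x^4 - (5/2)x^2 + 6x + C


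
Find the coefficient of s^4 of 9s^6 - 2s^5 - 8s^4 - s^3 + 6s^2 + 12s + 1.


Read off the coefficient of s^4: -8


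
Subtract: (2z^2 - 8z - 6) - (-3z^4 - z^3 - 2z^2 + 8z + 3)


Distribute the minus sign:
  (2z^2 - 8z - 6)
- (-3z^4 - z^3 - 2z^2 + 8z + 3)
Negate second polynomial: 3z^4 + z^3 + 2z^2 - 8z - 3
Add: 3z^4 + z^3 + 4z^2 - 16z - 9


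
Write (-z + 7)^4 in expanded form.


Expand (-z + 7)^4 by repeated multiplication:
  (-z + 7)^2 = z^2 - 14z + 49
  (-z + 7)^3 = -z^3 + 21z^2 - 147z + 343
= z^4 - 28z^3 + 294z^2 - 1372z + 2401


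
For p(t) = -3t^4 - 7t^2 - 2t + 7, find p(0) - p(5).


p(0) = 7
p(5) = -2053
p(0) - p(5) = 7 + 2053 = 2060


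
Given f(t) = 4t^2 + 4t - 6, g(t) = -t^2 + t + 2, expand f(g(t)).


Substitute g(t) into f:
f(g(t)) = 4*(-t^2 + t + 2)^2 + 4*(-t^2 + t + 2) + (-6)
(-t^2 + t + 2)^2 = t^4 - 2t^3 - 3t^2 + 4t + 4
Expand and combine: 4t^4 - 8t^3 - 16t^2 + 20t + 18


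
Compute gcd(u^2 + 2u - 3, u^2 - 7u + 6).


Factor each:
  u^2 + 2u - 3 = (u - 1)(u + 3)
  u^2 - 7u + 6 = (u - 1)(u - 6)
Common monic factor: u - 1


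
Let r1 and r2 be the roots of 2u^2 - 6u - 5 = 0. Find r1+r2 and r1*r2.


For au^2+bu+c=0: sum = -b/a, product = c/a.
a=2, b=-6, c=-5
Sum = -(-6)/2 = 3
Product = (-5)/2 = -5/2


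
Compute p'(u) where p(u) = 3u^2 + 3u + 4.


Apply the power rule term by term:
  d/du(3u^2) = 6u
  d/du(3u) = 3
  d/du(4) = 0
p'(u) = 6u + 3


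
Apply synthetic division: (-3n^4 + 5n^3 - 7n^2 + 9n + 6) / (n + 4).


Synthetic division with c = -4. Coefficients: -3, 5, -7, 9, 6
Bring down -3.
  -3 * -4 = 12; 12 + 5 = 17
  17 * -4 = -68; -68 - 7 = -75
  -75 * -4 = 300; 300 + 9 = 309
  309 * -4 = -1236; -1236 + 6 = -1230
Quotient: -3n^3 + 17n^2 - 75n + 309, Remainder: -1230


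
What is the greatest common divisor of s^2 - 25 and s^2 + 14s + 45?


Factor each:
  s^2 - 25 = (s + 5)(s - 5)
  s^2 + 14s + 45 = (s + 5)(s + 9)
Common monic factor: s + 5


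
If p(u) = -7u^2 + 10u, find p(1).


Using direct substitution:
  -7 * (1)^2 = -7
  10 * (1)^1 = 10
  constant: 0
Sum = -7 + 10 + 0 = 3


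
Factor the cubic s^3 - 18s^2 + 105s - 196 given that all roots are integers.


Try integer roots (divisors of -196). s=7: p(7)=0.
Divide out (s - 7): quotient is s^2 - 11s + 28.
Factor the quadratic: (s - 7)(s - 4)
Result: (s - 7)(s - 7)(s - 4)


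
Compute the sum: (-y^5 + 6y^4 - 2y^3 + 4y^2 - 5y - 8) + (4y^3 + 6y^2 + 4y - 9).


Align terms by degree and add:
  -y^5 + 6y^4 - 2y^3 + 4y^2 - 5y - 8
+ 4y^3 + 6y^2 + 4y - 9
= -y^5 + 6y^4 + 2y^3 + 10y^2 - y - 17
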